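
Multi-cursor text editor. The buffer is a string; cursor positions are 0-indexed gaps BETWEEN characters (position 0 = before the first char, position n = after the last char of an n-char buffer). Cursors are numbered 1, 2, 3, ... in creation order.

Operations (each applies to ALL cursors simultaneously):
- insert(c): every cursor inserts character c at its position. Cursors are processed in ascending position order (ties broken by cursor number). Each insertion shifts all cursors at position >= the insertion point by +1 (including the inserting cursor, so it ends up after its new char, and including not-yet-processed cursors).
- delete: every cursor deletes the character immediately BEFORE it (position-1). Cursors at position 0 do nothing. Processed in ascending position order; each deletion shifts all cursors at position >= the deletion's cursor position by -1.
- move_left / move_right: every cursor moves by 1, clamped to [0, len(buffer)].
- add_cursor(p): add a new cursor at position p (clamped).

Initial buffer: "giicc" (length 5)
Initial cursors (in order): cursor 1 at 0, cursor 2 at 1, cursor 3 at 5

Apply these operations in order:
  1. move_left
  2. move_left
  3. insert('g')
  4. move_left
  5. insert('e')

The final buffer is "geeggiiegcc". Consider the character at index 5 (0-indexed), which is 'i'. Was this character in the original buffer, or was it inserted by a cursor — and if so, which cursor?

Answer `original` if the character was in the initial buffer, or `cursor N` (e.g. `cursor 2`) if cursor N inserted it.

Answer: original

Derivation:
After op 1 (move_left): buffer="giicc" (len 5), cursors c1@0 c2@0 c3@4, authorship .....
After op 2 (move_left): buffer="giicc" (len 5), cursors c1@0 c2@0 c3@3, authorship .....
After op 3 (insert('g')): buffer="gggiigcc" (len 8), cursors c1@2 c2@2 c3@6, authorship 12...3..
After op 4 (move_left): buffer="gggiigcc" (len 8), cursors c1@1 c2@1 c3@5, authorship 12...3..
After op 5 (insert('e')): buffer="geeggiiegcc" (len 11), cursors c1@3 c2@3 c3@8, authorship 1122...33..
Authorship (.=original, N=cursor N): 1 1 2 2 . . . 3 3 . .
Index 5: author = original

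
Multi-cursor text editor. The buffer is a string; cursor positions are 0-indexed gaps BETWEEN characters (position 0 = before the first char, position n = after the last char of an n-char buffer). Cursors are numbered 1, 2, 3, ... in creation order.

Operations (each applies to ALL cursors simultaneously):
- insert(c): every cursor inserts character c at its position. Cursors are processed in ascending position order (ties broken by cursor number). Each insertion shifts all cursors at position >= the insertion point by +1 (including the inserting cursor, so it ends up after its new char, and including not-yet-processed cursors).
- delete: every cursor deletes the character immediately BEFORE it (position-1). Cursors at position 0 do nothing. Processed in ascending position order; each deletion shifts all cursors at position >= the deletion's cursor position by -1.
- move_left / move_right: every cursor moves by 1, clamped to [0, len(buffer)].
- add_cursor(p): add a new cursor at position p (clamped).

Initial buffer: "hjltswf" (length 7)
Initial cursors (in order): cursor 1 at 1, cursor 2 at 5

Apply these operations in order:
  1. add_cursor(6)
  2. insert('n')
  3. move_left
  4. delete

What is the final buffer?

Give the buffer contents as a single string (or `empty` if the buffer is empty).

After op 1 (add_cursor(6)): buffer="hjltswf" (len 7), cursors c1@1 c2@5 c3@6, authorship .......
After op 2 (insert('n')): buffer="hnjltsnwnf" (len 10), cursors c1@2 c2@7 c3@9, authorship .1....2.3.
After op 3 (move_left): buffer="hnjltsnwnf" (len 10), cursors c1@1 c2@6 c3@8, authorship .1....2.3.
After op 4 (delete): buffer="njltnnf" (len 7), cursors c1@0 c2@4 c3@5, authorship 1...23.

Answer: njltnnf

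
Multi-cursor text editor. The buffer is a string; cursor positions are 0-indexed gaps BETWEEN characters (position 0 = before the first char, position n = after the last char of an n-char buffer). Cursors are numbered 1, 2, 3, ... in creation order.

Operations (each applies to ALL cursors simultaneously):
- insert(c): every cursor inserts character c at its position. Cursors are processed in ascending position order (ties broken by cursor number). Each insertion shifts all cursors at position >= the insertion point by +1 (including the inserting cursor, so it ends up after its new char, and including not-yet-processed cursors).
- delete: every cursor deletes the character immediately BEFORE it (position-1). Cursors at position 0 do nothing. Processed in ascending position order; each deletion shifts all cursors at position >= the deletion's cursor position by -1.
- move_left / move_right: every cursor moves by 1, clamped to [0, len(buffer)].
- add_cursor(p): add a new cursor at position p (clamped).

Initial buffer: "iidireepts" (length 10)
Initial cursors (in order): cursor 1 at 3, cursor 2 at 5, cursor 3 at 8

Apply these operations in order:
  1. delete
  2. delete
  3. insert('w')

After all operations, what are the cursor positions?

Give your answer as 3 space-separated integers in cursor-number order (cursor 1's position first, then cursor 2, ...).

Answer: 3 3 5

Derivation:
After op 1 (delete): buffer="iiieets" (len 7), cursors c1@2 c2@3 c3@5, authorship .......
After op 2 (delete): buffer="iets" (len 4), cursors c1@1 c2@1 c3@2, authorship ....
After op 3 (insert('w')): buffer="iwwewts" (len 7), cursors c1@3 c2@3 c3@5, authorship .12.3..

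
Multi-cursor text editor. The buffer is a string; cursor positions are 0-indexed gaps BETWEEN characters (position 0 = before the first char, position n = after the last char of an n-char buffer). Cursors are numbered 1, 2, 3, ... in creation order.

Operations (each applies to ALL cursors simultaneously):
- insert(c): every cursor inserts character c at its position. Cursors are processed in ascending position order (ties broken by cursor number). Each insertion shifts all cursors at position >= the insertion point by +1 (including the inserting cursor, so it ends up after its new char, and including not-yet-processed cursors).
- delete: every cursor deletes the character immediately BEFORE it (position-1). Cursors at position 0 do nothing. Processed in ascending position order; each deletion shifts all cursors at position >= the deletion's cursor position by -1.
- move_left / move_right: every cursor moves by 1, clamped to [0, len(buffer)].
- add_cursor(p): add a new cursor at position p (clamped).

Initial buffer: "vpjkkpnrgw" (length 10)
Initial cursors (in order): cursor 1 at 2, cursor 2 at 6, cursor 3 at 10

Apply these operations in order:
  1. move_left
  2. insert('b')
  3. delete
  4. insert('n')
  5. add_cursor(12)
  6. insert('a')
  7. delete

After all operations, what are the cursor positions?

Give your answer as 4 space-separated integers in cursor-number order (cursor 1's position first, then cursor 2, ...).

After op 1 (move_left): buffer="vpjkkpnrgw" (len 10), cursors c1@1 c2@5 c3@9, authorship ..........
After op 2 (insert('b')): buffer="vbpjkkbpnrgbw" (len 13), cursors c1@2 c2@7 c3@12, authorship .1....2....3.
After op 3 (delete): buffer="vpjkkpnrgw" (len 10), cursors c1@1 c2@5 c3@9, authorship ..........
After op 4 (insert('n')): buffer="vnpjkknpnrgnw" (len 13), cursors c1@2 c2@7 c3@12, authorship .1....2....3.
After op 5 (add_cursor(12)): buffer="vnpjkknpnrgnw" (len 13), cursors c1@2 c2@7 c3@12 c4@12, authorship .1....2....3.
After op 6 (insert('a')): buffer="vnapjkknapnrgnaaw" (len 17), cursors c1@3 c2@9 c3@16 c4@16, authorship .11....22....334.
After op 7 (delete): buffer="vnpjkknpnrgnw" (len 13), cursors c1@2 c2@7 c3@12 c4@12, authorship .1....2....3.

Answer: 2 7 12 12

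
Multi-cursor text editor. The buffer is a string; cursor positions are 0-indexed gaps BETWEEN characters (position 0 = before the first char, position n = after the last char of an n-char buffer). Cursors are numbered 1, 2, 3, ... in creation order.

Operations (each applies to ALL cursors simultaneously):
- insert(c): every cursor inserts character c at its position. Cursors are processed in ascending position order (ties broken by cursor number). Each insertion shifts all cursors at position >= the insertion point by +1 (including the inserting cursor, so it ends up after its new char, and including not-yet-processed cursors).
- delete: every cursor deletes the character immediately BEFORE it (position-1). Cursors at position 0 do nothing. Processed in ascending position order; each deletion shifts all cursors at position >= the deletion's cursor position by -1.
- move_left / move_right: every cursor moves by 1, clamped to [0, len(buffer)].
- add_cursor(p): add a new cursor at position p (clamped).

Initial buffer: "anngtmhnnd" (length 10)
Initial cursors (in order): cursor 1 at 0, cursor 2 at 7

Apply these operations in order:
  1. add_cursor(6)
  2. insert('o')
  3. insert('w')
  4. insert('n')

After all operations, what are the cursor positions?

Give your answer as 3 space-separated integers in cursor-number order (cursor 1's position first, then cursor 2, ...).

Answer: 3 16 12

Derivation:
After op 1 (add_cursor(6)): buffer="anngtmhnnd" (len 10), cursors c1@0 c3@6 c2@7, authorship ..........
After op 2 (insert('o')): buffer="oanngtmohonnd" (len 13), cursors c1@1 c3@8 c2@10, authorship 1......3.2...
After op 3 (insert('w')): buffer="owanngtmowhownnd" (len 16), cursors c1@2 c3@10 c2@13, authorship 11......33.22...
After op 4 (insert('n')): buffer="ownanngtmownhownnnd" (len 19), cursors c1@3 c3@12 c2@16, authorship 111......333.222...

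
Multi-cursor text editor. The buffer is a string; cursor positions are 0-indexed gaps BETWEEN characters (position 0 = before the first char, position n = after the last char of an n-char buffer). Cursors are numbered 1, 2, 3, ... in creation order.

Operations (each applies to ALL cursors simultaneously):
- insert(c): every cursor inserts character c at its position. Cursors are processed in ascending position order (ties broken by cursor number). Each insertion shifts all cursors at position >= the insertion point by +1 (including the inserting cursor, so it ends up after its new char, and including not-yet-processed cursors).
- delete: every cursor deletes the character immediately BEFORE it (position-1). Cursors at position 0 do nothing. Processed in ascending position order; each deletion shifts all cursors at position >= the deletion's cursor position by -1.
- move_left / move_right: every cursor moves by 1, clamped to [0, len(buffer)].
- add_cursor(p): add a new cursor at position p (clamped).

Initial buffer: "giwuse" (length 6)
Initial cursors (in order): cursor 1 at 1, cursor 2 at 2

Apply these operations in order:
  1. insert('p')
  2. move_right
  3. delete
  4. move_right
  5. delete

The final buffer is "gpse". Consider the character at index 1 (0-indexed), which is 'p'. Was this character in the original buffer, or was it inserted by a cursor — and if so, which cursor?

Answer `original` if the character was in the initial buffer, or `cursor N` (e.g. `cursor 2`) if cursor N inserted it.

Answer: cursor 1

Derivation:
After op 1 (insert('p')): buffer="gpipwuse" (len 8), cursors c1@2 c2@4, authorship .1.2....
After op 2 (move_right): buffer="gpipwuse" (len 8), cursors c1@3 c2@5, authorship .1.2....
After op 3 (delete): buffer="gppuse" (len 6), cursors c1@2 c2@3, authorship .12...
After op 4 (move_right): buffer="gppuse" (len 6), cursors c1@3 c2@4, authorship .12...
After op 5 (delete): buffer="gpse" (len 4), cursors c1@2 c2@2, authorship .1..
Authorship (.=original, N=cursor N): . 1 . .
Index 1: author = 1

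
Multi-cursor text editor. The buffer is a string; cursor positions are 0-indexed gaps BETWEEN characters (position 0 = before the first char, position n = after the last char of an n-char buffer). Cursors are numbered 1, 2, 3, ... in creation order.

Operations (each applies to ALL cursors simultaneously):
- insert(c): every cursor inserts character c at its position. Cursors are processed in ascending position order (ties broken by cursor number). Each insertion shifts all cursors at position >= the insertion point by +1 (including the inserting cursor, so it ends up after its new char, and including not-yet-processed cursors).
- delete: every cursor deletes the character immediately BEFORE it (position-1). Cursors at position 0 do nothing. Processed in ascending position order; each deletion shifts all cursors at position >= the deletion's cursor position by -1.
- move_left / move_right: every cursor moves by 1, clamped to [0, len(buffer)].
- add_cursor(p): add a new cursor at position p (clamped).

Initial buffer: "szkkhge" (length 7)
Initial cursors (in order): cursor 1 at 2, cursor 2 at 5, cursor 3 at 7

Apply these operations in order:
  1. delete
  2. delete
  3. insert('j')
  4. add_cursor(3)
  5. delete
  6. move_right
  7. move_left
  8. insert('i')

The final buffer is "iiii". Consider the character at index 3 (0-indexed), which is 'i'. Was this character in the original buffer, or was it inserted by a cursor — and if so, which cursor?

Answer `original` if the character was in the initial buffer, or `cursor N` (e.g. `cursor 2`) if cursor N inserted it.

After op 1 (delete): buffer="skkg" (len 4), cursors c1@1 c2@3 c3@4, authorship ....
After op 2 (delete): buffer="k" (len 1), cursors c1@0 c2@1 c3@1, authorship .
After op 3 (insert('j')): buffer="jkjj" (len 4), cursors c1@1 c2@4 c3@4, authorship 1.23
After op 4 (add_cursor(3)): buffer="jkjj" (len 4), cursors c1@1 c4@3 c2@4 c3@4, authorship 1.23
After op 5 (delete): buffer="" (len 0), cursors c1@0 c2@0 c3@0 c4@0, authorship 
After op 6 (move_right): buffer="" (len 0), cursors c1@0 c2@0 c3@0 c4@0, authorship 
After op 7 (move_left): buffer="" (len 0), cursors c1@0 c2@0 c3@0 c4@0, authorship 
After op 8 (insert('i')): buffer="iiii" (len 4), cursors c1@4 c2@4 c3@4 c4@4, authorship 1234
Authorship (.=original, N=cursor N): 1 2 3 4
Index 3: author = 4

Answer: cursor 4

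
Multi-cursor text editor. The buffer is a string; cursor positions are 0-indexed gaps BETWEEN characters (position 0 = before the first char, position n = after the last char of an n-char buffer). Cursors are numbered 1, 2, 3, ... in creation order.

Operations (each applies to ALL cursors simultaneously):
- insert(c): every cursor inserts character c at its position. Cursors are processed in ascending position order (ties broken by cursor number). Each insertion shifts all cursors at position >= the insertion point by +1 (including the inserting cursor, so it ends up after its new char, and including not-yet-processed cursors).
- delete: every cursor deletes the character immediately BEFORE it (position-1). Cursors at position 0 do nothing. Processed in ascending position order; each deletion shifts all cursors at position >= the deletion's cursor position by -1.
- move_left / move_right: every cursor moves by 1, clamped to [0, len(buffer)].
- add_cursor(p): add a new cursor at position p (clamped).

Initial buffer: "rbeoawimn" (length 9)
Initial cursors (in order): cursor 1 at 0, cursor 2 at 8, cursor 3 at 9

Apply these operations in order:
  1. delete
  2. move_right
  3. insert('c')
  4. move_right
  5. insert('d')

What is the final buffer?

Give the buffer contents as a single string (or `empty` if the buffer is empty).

Answer: rcbdeoawiccdd

Derivation:
After op 1 (delete): buffer="rbeoawi" (len 7), cursors c1@0 c2@7 c3@7, authorship .......
After op 2 (move_right): buffer="rbeoawi" (len 7), cursors c1@1 c2@7 c3@7, authorship .......
After op 3 (insert('c')): buffer="rcbeoawicc" (len 10), cursors c1@2 c2@10 c3@10, authorship .1......23
After op 4 (move_right): buffer="rcbeoawicc" (len 10), cursors c1@3 c2@10 c3@10, authorship .1......23
After op 5 (insert('d')): buffer="rcbdeoawiccdd" (len 13), cursors c1@4 c2@13 c3@13, authorship .1.1.....2323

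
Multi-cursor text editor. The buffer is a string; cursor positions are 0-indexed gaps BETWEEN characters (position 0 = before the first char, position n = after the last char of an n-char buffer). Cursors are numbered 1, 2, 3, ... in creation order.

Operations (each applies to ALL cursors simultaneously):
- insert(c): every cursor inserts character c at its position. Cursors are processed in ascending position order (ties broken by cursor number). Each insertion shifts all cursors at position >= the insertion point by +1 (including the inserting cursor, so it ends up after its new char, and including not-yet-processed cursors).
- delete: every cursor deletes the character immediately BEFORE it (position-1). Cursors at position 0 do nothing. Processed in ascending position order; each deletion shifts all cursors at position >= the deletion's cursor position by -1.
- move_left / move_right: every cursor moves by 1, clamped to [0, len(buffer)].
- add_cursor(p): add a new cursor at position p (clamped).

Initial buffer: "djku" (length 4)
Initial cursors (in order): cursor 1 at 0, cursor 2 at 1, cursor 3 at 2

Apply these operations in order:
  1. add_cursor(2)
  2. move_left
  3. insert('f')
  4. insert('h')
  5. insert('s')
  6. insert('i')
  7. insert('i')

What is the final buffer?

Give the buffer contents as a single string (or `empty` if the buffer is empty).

Answer: ffhhssiiiidffhhssiiiijku

Derivation:
After op 1 (add_cursor(2)): buffer="djku" (len 4), cursors c1@0 c2@1 c3@2 c4@2, authorship ....
After op 2 (move_left): buffer="djku" (len 4), cursors c1@0 c2@0 c3@1 c4@1, authorship ....
After op 3 (insert('f')): buffer="ffdffjku" (len 8), cursors c1@2 c2@2 c3@5 c4@5, authorship 12.34...
After op 4 (insert('h')): buffer="ffhhdffhhjku" (len 12), cursors c1@4 c2@4 c3@9 c4@9, authorship 1212.3434...
After op 5 (insert('s')): buffer="ffhhssdffhhssjku" (len 16), cursors c1@6 c2@6 c3@13 c4@13, authorship 121212.343434...
After op 6 (insert('i')): buffer="ffhhssiidffhhssiijku" (len 20), cursors c1@8 c2@8 c3@17 c4@17, authorship 12121212.34343434...
After op 7 (insert('i')): buffer="ffhhssiiiidffhhssiiiijku" (len 24), cursors c1@10 c2@10 c3@21 c4@21, authorship 1212121212.3434343434...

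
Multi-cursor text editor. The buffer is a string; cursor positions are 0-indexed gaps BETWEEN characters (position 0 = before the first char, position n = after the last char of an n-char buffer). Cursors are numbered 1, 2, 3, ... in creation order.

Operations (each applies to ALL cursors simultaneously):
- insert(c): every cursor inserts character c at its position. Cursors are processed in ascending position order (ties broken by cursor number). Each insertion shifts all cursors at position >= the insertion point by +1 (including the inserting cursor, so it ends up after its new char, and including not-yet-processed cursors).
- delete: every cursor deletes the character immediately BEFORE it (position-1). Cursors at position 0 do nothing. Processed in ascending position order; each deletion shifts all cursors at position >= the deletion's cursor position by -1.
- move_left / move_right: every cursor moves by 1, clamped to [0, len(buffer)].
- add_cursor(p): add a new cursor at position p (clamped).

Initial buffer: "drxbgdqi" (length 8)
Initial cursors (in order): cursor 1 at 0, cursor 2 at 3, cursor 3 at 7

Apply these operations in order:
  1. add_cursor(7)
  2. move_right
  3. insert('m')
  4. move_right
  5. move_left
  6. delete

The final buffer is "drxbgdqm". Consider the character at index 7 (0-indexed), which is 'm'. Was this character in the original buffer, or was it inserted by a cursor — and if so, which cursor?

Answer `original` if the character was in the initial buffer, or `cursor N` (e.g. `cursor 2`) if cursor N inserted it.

After op 1 (add_cursor(7)): buffer="drxbgdqi" (len 8), cursors c1@0 c2@3 c3@7 c4@7, authorship ........
After op 2 (move_right): buffer="drxbgdqi" (len 8), cursors c1@1 c2@4 c3@8 c4@8, authorship ........
After op 3 (insert('m')): buffer="dmrxbmgdqimm" (len 12), cursors c1@2 c2@6 c3@12 c4@12, authorship .1...2....34
After op 4 (move_right): buffer="dmrxbmgdqimm" (len 12), cursors c1@3 c2@7 c3@12 c4@12, authorship .1...2....34
After op 5 (move_left): buffer="dmrxbmgdqimm" (len 12), cursors c1@2 c2@6 c3@11 c4@11, authorship .1...2....34
After op 6 (delete): buffer="drxbgdqm" (len 8), cursors c1@1 c2@4 c3@7 c4@7, authorship .......4
Authorship (.=original, N=cursor N): . . . . . . . 4
Index 7: author = 4

Answer: cursor 4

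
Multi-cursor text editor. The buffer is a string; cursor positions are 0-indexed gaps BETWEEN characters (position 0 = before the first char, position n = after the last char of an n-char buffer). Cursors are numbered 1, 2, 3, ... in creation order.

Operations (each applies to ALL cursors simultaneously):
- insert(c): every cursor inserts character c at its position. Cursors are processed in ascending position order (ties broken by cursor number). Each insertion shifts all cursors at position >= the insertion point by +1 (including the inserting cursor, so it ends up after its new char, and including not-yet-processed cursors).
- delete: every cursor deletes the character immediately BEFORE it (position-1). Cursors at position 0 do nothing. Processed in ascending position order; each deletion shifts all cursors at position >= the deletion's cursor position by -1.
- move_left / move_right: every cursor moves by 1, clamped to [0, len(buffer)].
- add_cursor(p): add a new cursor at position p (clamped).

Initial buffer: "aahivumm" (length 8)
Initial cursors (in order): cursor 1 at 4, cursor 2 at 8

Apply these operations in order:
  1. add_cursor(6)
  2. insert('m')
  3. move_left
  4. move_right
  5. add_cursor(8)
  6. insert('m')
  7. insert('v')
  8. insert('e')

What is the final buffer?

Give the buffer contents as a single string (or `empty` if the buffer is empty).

After op 1 (add_cursor(6)): buffer="aahivumm" (len 8), cursors c1@4 c3@6 c2@8, authorship ........
After op 2 (insert('m')): buffer="aahimvummmm" (len 11), cursors c1@5 c3@8 c2@11, authorship ....1..3..2
After op 3 (move_left): buffer="aahimvummmm" (len 11), cursors c1@4 c3@7 c2@10, authorship ....1..3..2
After op 4 (move_right): buffer="aahimvummmm" (len 11), cursors c1@5 c3@8 c2@11, authorship ....1..3..2
After op 5 (add_cursor(8)): buffer="aahimvummmm" (len 11), cursors c1@5 c3@8 c4@8 c2@11, authorship ....1..3..2
After op 6 (insert('m')): buffer="aahimmvummmmmmm" (len 15), cursors c1@6 c3@11 c4@11 c2@15, authorship ....11..334..22
After op 7 (insert('v')): buffer="aahimmvvummmvvmmmmv" (len 19), cursors c1@7 c3@14 c4@14 c2@19, authorship ....111..33434..222
After op 8 (insert('e')): buffer="aahimmvevummmvveemmmmve" (len 23), cursors c1@8 c3@17 c4@17 c2@23, authorship ....1111..3343434..2222

Answer: aahimmvevummmvveemmmmve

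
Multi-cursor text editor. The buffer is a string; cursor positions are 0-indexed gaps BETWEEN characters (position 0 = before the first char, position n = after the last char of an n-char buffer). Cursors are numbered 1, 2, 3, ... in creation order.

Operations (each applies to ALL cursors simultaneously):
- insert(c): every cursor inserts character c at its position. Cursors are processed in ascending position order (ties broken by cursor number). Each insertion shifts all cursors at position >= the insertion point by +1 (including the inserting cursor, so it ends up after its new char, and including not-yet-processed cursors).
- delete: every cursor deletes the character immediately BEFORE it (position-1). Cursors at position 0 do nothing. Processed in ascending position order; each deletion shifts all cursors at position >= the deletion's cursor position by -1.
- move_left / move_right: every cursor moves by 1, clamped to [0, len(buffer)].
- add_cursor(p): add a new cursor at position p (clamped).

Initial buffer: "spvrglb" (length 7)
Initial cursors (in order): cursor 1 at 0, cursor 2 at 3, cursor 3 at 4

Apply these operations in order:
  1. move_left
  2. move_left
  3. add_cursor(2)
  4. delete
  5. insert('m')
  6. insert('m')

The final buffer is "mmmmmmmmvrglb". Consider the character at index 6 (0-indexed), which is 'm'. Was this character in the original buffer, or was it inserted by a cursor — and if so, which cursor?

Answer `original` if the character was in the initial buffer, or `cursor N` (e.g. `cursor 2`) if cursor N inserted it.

After op 1 (move_left): buffer="spvrglb" (len 7), cursors c1@0 c2@2 c3@3, authorship .......
After op 2 (move_left): buffer="spvrglb" (len 7), cursors c1@0 c2@1 c3@2, authorship .......
After op 3 (add_cursor(2)): buffer="spvrglb" (len 7), cursors c1@0 c2@1 c3@2 c4@2, authorship .......
After op 4 (delete): buffer="vrglb" (len 5), cursors c1@0 c2@0 c3@0 c4@0, authorship .....
After op 5 (insert('m')): buffer="mmmmvrglb" (len 9), cursors c1@4 c2@4 c3@4 c4@4, authorship 1234.....
After op 6 (insert('m')): buffer="mmmmmmmmvrglb" (len 13), cursors c1@8 c2@8 c3@8 c4@8, authorship 12341234.....
Authorship (.=original, N=cursor N): 1 2 3 4 1 2 3 4 . . . . .
Index 6: author = 3

Answer: cursor 3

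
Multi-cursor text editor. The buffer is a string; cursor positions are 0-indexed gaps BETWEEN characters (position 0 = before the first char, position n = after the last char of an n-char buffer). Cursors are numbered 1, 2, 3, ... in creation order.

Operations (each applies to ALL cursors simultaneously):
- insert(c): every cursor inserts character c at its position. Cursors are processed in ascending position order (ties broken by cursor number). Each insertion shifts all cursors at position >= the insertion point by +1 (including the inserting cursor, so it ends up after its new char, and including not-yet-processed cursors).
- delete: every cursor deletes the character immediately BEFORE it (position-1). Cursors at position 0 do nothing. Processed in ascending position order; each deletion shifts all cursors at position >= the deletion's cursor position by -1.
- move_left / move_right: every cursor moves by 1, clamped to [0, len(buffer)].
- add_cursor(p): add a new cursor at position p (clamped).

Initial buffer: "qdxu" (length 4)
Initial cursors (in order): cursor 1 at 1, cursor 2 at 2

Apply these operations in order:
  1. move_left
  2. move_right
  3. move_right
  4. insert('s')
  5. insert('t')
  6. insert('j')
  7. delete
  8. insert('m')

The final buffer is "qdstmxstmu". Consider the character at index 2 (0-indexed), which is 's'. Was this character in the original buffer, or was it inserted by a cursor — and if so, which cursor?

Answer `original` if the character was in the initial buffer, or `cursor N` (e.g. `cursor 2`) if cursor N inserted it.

After op 1 (move_left): buffer="qdxu" (len 4), cursors c1@0 c2@1, authorship ....
After op 2 (move_right): buffer="qdxu" (len 4), cursors c1@1 c2@2, authorship ....
After op 3 (move_right): buffer="qdxu" (len 4), cursors c1@2 c2@3, authorship ....
After op 4 (insert('s')): buffer="qdsxsu" (len 6), cursors c1@3 c2@5, authorship ..1.2.
After op 5 (insert('t')): buffer="qdstxstu" (len 8), cursors c1@4 c2@7, authorship ..11.22.
After op 6 (insert('j')): buffer="qdstjxstju" (len 10), cursors c1@5 c2@9, authorship ..111.222.
After op 7 (delete): buffer="qdstxstu" (len 8), cursors c1@4 c2@7, authorship ..11.22.
After op 8 (insert('m')): buffer="qdstmxstmu" (len 10), cursors c1@5 c2@9, authorship ..111.222.
Authorship (.=original, N=cursor N): . . 1 1 1 . 2 2 2 .
Index 2: author = 1

Answer: cursor 1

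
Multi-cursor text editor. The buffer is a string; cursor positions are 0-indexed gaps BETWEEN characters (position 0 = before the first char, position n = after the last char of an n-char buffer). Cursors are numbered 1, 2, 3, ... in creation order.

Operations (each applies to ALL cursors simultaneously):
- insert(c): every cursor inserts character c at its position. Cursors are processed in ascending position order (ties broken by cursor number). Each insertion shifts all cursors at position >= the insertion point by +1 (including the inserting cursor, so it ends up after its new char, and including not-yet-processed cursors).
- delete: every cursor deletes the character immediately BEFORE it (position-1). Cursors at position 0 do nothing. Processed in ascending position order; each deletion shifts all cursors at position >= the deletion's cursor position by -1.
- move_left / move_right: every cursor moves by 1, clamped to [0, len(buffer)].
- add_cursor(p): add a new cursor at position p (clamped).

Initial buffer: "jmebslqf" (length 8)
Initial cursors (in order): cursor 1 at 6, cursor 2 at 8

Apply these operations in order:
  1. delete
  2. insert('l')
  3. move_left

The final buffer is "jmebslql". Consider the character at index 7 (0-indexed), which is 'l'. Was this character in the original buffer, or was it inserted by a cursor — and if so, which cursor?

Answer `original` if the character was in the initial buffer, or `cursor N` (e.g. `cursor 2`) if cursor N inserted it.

Answer: cursor 2

Derivation:
After op 1 (delete): buffer="jmebsq" (len 6), cursors c1@5 c2@6, authorship ......
After op 2 (insert('l')): buffer="jmebslql" (len 8), cursors c1@6 c2@8, authorship .....1.2
After op 3 (move_left): buffer="jmebslql" (len 8), cursors c1@5 c2@7, authorship .....1.2
Authorship (.=original, N=cursor N): . . . . . 1 . 2
Index 7: author = 2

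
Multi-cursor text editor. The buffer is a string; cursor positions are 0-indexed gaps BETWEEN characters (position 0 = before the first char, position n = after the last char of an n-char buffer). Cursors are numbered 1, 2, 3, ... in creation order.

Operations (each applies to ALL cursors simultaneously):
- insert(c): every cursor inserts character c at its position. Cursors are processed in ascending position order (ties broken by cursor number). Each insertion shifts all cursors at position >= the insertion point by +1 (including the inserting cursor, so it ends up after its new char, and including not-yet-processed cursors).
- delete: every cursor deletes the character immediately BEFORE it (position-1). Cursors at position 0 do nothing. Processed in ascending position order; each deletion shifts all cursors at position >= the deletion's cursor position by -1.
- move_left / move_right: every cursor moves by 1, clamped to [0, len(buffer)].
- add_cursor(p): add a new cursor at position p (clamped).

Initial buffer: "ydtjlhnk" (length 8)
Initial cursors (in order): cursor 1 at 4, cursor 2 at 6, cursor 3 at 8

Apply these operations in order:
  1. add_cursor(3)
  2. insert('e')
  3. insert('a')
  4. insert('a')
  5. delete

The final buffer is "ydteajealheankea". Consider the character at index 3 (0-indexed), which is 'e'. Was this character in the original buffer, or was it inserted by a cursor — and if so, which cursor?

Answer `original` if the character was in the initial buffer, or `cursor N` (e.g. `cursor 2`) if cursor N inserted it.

After op 1 (add_cursor(3)): buffer="ydtjlhnk" (len 8), cursors c4@3 c1@4 c2@6 c3@8, authorship ........
After op 2 (insert('e')): buffer="ydtejelhenke" (len 12), cursors c4@4 c1@6 c2@9 c3@12, authorship ...4.1..2..3
After op 3 (insert('a')): buffer="ydteajealheankea" (len 16), cursors c4@5 c1@8 c2@12 c3@16, authorship ...44.11..22..33
After op 4 (insert('a')): buffer="ydteaajeaalheaankeaa" (len 20), cursors c4@6 c1@10 c2@15 c3@20, authorship ...444.111..222..333
After op 5 (delete): buffer="ydteajealheankea" (len 16), cursors c4@5 c1@8 c2@12 c3@16, authorship ...44.11..22..33
Authorship (.=original, N=cursor N): . . . 4 4 . 1 1 . . 2 2 . . 3 3
Index 3: author = 4

Answer: cursor 4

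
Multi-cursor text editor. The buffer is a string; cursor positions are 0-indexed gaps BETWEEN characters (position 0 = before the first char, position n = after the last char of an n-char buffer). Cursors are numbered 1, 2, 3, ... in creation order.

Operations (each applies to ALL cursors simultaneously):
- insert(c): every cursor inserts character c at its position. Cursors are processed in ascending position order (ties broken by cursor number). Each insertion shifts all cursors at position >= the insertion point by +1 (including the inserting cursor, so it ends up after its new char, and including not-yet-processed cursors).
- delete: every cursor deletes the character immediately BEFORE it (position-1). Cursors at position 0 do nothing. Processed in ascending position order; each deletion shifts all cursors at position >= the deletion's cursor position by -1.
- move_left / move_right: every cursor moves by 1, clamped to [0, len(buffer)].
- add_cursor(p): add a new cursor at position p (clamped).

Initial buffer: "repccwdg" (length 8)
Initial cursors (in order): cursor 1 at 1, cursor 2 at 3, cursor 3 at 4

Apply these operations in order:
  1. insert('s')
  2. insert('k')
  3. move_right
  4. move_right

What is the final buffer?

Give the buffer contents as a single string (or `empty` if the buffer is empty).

After op 1 (insert('s')): buffer="rsepscscwdg" (len 11), cursors c1@2 c2@5 c3@7, authorship .1..2.3....
After op 2 (insert('k')): buffer="rskepskcskcwdg" (len 14), cursors c1@3 c2@7 c3@10, authorship .11..22.33....
After op 3 (move_right): buffer="rskepskcskcwdg" (len 14), cursors c1@4 c2@8 c3@11, authorship .11..22.33....
After op 4 (move_right): buffer="rskepskcskcwdg" (len 14), cursors c1@5 c2@9 c3@12, authorship .11..22.33....

Answer: rskepskcskcwdg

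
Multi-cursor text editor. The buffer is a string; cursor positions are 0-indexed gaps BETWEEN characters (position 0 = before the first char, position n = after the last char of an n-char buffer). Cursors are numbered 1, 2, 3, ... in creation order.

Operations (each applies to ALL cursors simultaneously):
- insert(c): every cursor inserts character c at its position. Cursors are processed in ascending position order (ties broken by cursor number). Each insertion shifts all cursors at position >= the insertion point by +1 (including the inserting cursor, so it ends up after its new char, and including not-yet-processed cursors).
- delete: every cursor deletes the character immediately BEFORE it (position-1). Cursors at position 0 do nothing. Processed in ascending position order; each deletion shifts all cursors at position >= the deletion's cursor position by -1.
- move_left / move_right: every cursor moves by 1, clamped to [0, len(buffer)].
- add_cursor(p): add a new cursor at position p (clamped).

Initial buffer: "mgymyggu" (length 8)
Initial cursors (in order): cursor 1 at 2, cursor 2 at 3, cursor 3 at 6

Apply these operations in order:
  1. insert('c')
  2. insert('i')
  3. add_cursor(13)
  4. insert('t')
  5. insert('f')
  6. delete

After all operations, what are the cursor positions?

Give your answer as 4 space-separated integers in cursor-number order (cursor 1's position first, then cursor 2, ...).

Answer: 5 9 15 17

Derivation:
After op 1 (insert('c')): buffer="mgcycmygcgu" (len 11), cursors c1@3 c2@5 c3@9, authorship ..1.2...3..
After op 2 (insert('i')): buffer="mgciycimygcigu" (len 14), cursors c1@4 c2@7 c3@12, authorship ..11.22...33..
After op 3 (add_cursor(13)): buffer="mgciycimygcigu" (len 14), cursors c1@4 c2@7 c3@12 c4@13, authorship ..11.22...33..
After op 4 (insert('t')): buffer="mgcitycitmygcitgtu" (len 18), cursors c1@5 c2@9 c3@15 c4@17, authorship ..111.222...333.4.
After op 5 (insert('f')): buffer="mgcitfycitfmygcitfgtfu" (len 22), cursors c1@6 c2@11 c3@18 c4@21, authorship ..1111.2222...3333.44.
After op 6 (delete): buffer="mgcitycitmygcitgtu" (len 18), cursors c1@5 c2@9 c3@15 c4@17, authorship ..111.222...333.4.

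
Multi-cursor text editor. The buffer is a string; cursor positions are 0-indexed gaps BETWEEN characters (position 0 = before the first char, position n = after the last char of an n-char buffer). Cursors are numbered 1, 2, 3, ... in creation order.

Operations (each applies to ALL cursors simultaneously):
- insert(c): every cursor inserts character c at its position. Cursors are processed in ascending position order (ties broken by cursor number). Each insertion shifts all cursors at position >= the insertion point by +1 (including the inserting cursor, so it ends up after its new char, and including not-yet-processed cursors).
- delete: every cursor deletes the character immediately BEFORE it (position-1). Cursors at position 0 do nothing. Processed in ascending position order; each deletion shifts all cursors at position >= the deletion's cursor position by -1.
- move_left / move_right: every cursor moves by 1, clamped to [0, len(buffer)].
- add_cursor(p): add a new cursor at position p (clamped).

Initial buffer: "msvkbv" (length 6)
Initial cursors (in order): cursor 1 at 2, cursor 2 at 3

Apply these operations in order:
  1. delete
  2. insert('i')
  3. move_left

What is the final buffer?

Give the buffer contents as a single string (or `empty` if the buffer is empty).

After op 1 (delete): buffer="mkbv" (len 4), cursors c1@1 c2@1, authorship ....
After op 2 (insert('i')): buffer="miikbv" (len 6), cursors c1@3 c2@3, authorship .12...
After op 3 (move_left): buffer="miikbv" (len 6), cursors c1@2 c2@2, authorship .12...

Answer: miikbv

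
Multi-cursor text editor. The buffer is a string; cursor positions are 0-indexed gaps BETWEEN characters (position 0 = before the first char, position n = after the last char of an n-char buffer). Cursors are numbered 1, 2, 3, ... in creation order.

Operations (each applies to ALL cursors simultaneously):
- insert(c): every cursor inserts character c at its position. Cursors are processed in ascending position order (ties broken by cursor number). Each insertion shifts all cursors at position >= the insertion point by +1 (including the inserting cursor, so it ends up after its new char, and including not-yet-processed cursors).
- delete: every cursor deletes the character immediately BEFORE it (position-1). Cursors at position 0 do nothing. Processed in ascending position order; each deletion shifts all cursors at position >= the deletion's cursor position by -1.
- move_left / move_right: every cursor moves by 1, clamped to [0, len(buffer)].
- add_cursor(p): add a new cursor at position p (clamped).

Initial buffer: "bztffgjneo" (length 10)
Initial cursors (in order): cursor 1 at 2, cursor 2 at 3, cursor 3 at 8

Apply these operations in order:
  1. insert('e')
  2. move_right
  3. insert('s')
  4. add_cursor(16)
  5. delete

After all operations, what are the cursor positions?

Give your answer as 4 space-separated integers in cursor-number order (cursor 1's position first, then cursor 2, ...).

Answer: 4 6 12 12

Derivation:
After op 1 (insert('e')): buffer="bzeteffgjneeo" (len 13), cursors c1@3 c2@5 c3@11, authorship ..1.2.....3..
After op 2 (move_right): buffer="bzeteffgjneeo" (len 13), cursors c1@4 c2@6 c3@12, authorship ..1.2.....3..
After op 3 (insert('s')): buffer="bzetsefsfgjneeso" (len 16), cursors c1@5 c2@8 c3@15, authorship ..1.12.2....3.3.
After op 4 (add_cursor(16)): buffer="bzetsefsfgjneeso" (len 16), cursors c1@5 c2@8 c3@15 c4@16, authorship ..1.12.2....3.3.
After op 5 (delete): buffer="bzeteffgjnee" (len 12), cursors c1@4 c2@6 c3@12 c4@12, authorship ..1.2.....3.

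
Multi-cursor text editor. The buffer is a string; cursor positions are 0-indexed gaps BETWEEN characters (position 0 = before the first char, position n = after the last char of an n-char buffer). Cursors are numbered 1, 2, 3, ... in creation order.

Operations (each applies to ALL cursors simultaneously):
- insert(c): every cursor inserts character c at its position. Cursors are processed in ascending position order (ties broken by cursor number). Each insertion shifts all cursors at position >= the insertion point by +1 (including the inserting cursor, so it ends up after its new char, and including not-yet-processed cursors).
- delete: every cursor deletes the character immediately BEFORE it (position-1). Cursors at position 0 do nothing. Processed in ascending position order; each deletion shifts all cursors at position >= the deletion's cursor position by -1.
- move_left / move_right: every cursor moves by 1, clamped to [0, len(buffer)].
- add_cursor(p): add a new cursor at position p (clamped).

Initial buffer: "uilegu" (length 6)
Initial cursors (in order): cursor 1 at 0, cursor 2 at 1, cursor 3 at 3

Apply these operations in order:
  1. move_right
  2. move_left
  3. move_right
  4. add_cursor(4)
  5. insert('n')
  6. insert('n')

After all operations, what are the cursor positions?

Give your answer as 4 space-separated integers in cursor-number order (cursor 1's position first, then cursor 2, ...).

After op 1 (move_right): buffer="uilegu" (len 6), cursors c1@1 c2@2 c3@4, authorship ......
After op 2 (move_left): buffer="uilegu" (len 6), cursors c1@0 c2@1 c3@3, authorship ......
After op 3 (move_right): buffer="uilegu" (len 6), cursors c1@1 c2@2 c3@4, authorship ......
After op 4 (add_cursor(4)): buffer="uilegu" (len 6), cursors c1@1 c2@2 c3@4 c4@4, authorship ......
After op 5 (insert('n')): buffer="uninlenngu" (len 10), cursors c1@2 c2@4 c3@8 c4@8, authorship .1.2..34..
After op 6 (insert('n')): buffer="unninnlennnngu" (len 14), cursors c1@3 c2@6 c3@12 c4@12, authorship .11.22..3434..

Answer: 3 6 12 12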